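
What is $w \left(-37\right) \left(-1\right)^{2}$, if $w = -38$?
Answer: $1406$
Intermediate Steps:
$w \left(-37\right) \left(-1\right)^{2} = \left(-38\right) \left(-37\right) \left(-1\right)^{2} = 1406 \cdot 1 = 1406$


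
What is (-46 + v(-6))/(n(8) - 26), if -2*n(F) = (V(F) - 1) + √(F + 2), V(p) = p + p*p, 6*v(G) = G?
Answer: 11562/15119 - 94*√10/15119 ≈ 0.74507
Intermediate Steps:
v(G) = G/6
V(p) = p + p²
n(F) = ½ - √(2 + F)/2 - F*(1 + F)/2 (n(F) = -((F*(1 + F) - 1) + √(F + 2))/2 = -((-1 + F*(1 + F)) + √(2 + F))/2 = -(-1 + √(2 + F) + F*(1 + F))/2 = ½ - √(2 + F)/2 - F*(1 + F)/2)
(-46 + v(-6))/(n(8) - 26) = (-46 + (⅙)*(-6))/((½ - √(2 + 8)/2 - ½*8*(1 + 8)) - 26) = (-46 - 1)/((½ - √10/2 - ½*8*9) - 26) = -47/((½ - √10/2 - 36) - 26) = -47/((-71/2 - √10/2) - 26) = -47/(-123/2 - √10/2)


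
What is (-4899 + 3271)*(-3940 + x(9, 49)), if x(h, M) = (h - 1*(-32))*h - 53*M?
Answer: 10041504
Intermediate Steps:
x(h, M) = -53*M + h*(32 + h) (x(h, M) = (h + 32)*h - 53*M = (32 + h)*h - 53*M = h*(32 + h) - 53*M = -53*M + h*(32 + h))
(-4899 + 3271)*(-3940 + x(9, 49)) = (-4899 + 3271)*(-3940 + (9**2 - 53*49 + 32*9)) = -1628*(-3940 + (81 - 2597 + 288)) = -1628*(-3940 - 2228) = -1628*(-6168) = 10041504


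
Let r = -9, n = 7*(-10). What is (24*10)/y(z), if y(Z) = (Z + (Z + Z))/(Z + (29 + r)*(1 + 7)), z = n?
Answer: -720/7 ≈ -102.86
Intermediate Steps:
n = -70
z = -70
y(Z) = 3*Z/(160 + Z) (y(Z) = (Z + (Z + Z))/(Z + (29 - 9)*(1 + 7)) = (Z + 2*Z)/(Z + 20*8) = (3*Z)/(Z + 160) = (3*Z)/(160 + Z) = 3*Z/(160 + Z))
(24*10)/y(z) = (24*10)/((3*(-70)/(160 - 70))) = 240/((3*(-70)/90)) = 240/((3*(-70)*(1/90))) = 240/(-7/3) = 240*(-3/7) = -720/7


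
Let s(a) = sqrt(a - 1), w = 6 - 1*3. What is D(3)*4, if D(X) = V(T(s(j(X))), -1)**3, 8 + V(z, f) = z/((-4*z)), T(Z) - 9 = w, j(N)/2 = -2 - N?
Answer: -35937/16 ≈ -2246.1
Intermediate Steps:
w = 3 (w = 6 - 3 = 3)
j(N) = -4 - 2*N (j(N) = 2*(-2 - N) = -4 - 2*N)
s(a) = sqrt(-1 + a)
T(Z) = 12 (T(Z) = 9 + 3 = 12)
V(z, f) = -33/4 (V(z, f) = -8 + z/((-4*z)) = -8 + z*(-1/(4*z)) = -8 - 1/4 = -33/4)
D(X) = -35937/64 (D(X) = (-33/4)**3 = -35937/64)
D(3)*4 = -35937/64*4 = -35937/16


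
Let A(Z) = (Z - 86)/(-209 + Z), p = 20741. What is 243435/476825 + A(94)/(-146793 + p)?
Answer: 35288327059/69120456635 ≈ 0.51053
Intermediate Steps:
A(Z) = (-86 + Z)/(-209 + Z)
243435/476825 + A(94)/(-146793 + p) = 243435/476825 + ((-86 + 94)/(-209 + 94))/(-146793 + 20741) = 243435*(1/476825) + (8/(-115))/(-126052) = 48687/95365 - 1/115*8*(-1/126052) = 48687/95365 - 8/115*(-1/126052) = 48687/95365 + 2/3623995 = 35288327059/69120456635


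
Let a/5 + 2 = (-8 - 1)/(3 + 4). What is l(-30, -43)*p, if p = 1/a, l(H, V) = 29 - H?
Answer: -413/115 ≈ -3.5913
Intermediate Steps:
a = -115/7 (a = -10 + 5*((-8 - 1)/(3 + 4)) = -10 + 5*(-9/7) = -10 - 45/7 = -115/7 ≈ -16.429)
p = -7/115 (p = 1/(-115/7) = -7/115 ≈ -0.060870)
l(-30, -43)*p = (29 - 1*(-30))*(-7/115) = (29 + 30)*(-7/115) = 59*(-7/115) = -413/115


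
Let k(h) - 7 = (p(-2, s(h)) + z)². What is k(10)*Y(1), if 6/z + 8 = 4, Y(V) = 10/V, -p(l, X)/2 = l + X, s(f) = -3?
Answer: 1585/2 ≈ 792.50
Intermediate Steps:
p(l, X) = -2*X - 2*l (p(l, X) = -2*(l + X) = -2*(X + l) = -2*X - 2*l)
z = -3/2 (z = 6/(-8 + 4) = 6/(-4) = 6*(-¼) = -3/2 ≈ -1.5000)
k(h) = 317/4 (k(h) = 7 + ((-2*(-3) - 2*(-2)) - 3/2)² = 7 + ((6 + 4) - 3/2)² = 7 + (10 - 3/2)² = 7 + (17/2)² = 7 + 289/4 = 317/4)
k(10)*Y(1) = 317*(10/1)/4 = 317*(10*1)/4 = (317/4)*10 = 1585/2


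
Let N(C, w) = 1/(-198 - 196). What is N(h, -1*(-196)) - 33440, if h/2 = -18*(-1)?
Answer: -13175361/394 ≈ -33440.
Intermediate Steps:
h = 36 (h = 2*(-18*(-1)) = 2*18 = 36)
N(C, w) = -1/394 (N(C, w) = 1/(-394) = -1/394)
N(h, -1*(-196)) - 33440 = -1/394 - 33440 = -13175361/394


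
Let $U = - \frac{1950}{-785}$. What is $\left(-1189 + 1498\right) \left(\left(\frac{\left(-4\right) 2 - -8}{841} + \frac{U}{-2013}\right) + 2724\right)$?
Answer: $\frac{88672215282}{105347} \approx 8.4172 \cdot 10^{5}$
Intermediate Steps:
$U = \frac{390}{157}$ ($U = \left(-1950\right) \left(- \frac{1}{785}\right) = \frac{390}{157} \approx 2.4841$)
$\left(-1189 + 1498\right) \left(\left(\frac{\left(-4\right) 2 - -8}{841} + \frac{U}{-2013}\right) + 2724\right) = \left(-1189 + 1498\right) \left(\left(\frac{\left(-4\right) 2 - -8}{841} + \frac{390}{157 \left(-2013\right)}\right) + 2724\right) = 309 \left(\left(\left(-8 + 8\right) \frac{1}{841} + \frac{390}{157} \left(- \frac{1}{2013}\right)\right) + 2724\right) = 309 \left(\left(0 \cdot \frac{1}{841} - \frac{130}{105347}\right) + 2724\right) = 309 \left(\left(0 - \frac{130}{105347}\right) + 2724\right) = 309 \left(- \frac{130}{105347} + 2724\right) = 309 \cdot \frac{286965098}{105347} = \frac{88672215282}{105347}$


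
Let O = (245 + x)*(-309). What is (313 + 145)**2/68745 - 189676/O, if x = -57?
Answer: 700691303/110931515 ≈ 6.3164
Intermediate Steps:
O = -58092 (O = (245 - 57)*(-309) = 188*(-309) = -58092)
(313 + 145)**2/68745 - 189676/O = (313 + 145)**2/68745 - 189676/(-58092) = 458**2*(1/68745) - 189676*(-1/58092) = 209764*(1/68745) + 47419/14523 = 209764/68745 + 47419/14523 = 700691303/110931515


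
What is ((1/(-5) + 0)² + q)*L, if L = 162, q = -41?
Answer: -165888/25 ≈ -6635.5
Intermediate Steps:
((1/(-5) + 0)² + q)*L = ((1/(-5) + 0)² - 41)*162 = ((-⅕ + 0)² - 41)*162 = ((-⅕)² - 41)*162 = (1/25 - 41)*162 = -1024/25*162 = -165888/25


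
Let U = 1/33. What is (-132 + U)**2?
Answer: 18966025/1089 ≈ 17416.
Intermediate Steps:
U = 1/33 ≈ 0.030303
(-132 + U)**2 = (-132 + 1/33)**2 = (-4355/33)**2 = 18966025/1089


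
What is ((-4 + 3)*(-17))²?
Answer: 289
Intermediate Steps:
((-4 + 3)*(-17))² = (-1*(-17))² = 17² = 289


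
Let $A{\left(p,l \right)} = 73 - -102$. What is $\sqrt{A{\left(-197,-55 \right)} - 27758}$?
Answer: $i \sqrt{27583} \approx 166.08 i$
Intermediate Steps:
$A{\left(p,l \right)} = 175$ ($A{\left(p,l \right)} = 73 + 102 = 175$)
$\sqrt{A{\left(-197,-55 \right)} - 27758} = \sqrt{175 - 27758} = \sqrt{-27583} = i \sqrt{27583}$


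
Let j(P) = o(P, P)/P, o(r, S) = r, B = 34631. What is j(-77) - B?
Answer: -34630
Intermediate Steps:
j(P) = 1 (j(P) = P/P = 1)
j(-77) - B = 1 - 1*34631 = 1 - 34631 = -34630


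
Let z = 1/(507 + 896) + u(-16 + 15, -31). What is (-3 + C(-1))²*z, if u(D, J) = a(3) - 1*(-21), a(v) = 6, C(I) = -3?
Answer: 1363752/1403 ≈ 972.03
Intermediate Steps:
u(D, J) = 27 (u(D, J) = 6 - 1*(-21) = 6 + 21 = 27)
z = 37882/1403 (z = 1/(507 + 896) + 27 = 1/1403 + 27 = 37882/1403 ≈ 27.001)
(-3 + C(-1))²*z = (-3 - 3)²*(37882/1403) = (-6)²*(37882/1403) = 36*(37882/1403) = 1363752/1403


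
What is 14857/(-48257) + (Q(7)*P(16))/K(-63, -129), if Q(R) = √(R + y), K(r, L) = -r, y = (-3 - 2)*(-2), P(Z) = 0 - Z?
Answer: -14857/48257 - 16*√17/63 ≈ -1.3550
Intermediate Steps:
P(Z) = -Z
y = 10 (y = -5*(-2) = 10)
Q(R) = √(10 + R) (Q(R) = √(R + 10) = √(10 + R))
14857/(-48257) + (Q(7)*P(16))/K(-63, -129) = 14857/(-48257) + (√(10 + 7)*(-1*16))/((-1*(-63))) = 14857*(-1/48257) + (√17*(-16))/63 = -14857/48257 - 16*√17*(1/63) = -14857/48257 - 16*√17/63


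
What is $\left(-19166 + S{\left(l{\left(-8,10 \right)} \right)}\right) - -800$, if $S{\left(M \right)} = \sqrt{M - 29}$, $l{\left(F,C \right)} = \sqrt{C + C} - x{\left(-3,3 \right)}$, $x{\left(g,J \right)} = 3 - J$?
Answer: $-18366 + i \sqrt{29 - 2 \sqrt{5}} \approx -18366.0 + 4.9526 i$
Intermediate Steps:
$l{\left(F,C \right)} = \sqrt{2} \sqrt{C}$ ($l{\left(F,C \right)} = \sqrt{C + C} - \left(3 - 3\right) = \sqrt{2 C} - \left(3 - 3\right) = \sqrt{2} \sqrt{C} - 0 = \sqrt{2} \sqrt{C} + 0 = \sqrt{2} \sqrt{C}$)
$S{\left(M \right)} = \sqrt{-29 + M}$
$\left(-19166 + S{\left(l{\left(-8,10 \right)} \right)}\right) - -800 = \left(-19166 + \sqrt{-29 + \sqrt{2} \sqrt{10}}\right) - -800 = \left(-19166 + \sqrt{-29 + 2 \sqrt{5}}\right) + \left(-11838 + 12638\right) = \left(-19166 + \sqrt{-29 + 2 \sqrt{5}}\right) + 800 = -18366 + \sqrt{-29 + 2 \sqrt{5}}$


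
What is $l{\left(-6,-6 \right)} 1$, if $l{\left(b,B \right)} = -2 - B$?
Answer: $4$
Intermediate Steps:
$l{\left(-6,-6 \right)} 1 = \left(-2 - -6\right) 1 = \left(-2 + 6\right) 1 = 4 \cdot 1 = 4$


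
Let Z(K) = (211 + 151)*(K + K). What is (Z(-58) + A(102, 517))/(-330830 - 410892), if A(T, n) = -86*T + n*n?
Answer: -216525/741722 ≈ -0.29192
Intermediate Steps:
Z(K) = 724*K (Z(K) = 362*(2*K) = 724*K)
A(T, n) = n**2 - 86*T (A(T, n) = -86*T + n**2 = n**2 - 86*T)
(Z(-58) + A(102, 517))/(-330830 - 410892) = (724*(-58) + (517**2 - 86*102))/(-330830 - 410892) = (-41992 + (267289 - 8772))/(-741722) = (-41992 + 258517)*(-1/741722) = 216525*(-1/741722) = -216525/741722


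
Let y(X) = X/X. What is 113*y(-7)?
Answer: 113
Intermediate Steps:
y(X) = 1
113*y(-7) = 113*1 = 113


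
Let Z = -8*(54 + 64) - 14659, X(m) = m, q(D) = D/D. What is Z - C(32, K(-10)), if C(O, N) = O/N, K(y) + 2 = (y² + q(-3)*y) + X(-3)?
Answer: -1326287/85 ≈ -15603.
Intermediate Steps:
q(D) = 1
K(y) = -5 + y + y² (K(y) = -2 + ((y² + 1*y) - 3) = -2 + ((y² + y) - 3) = -2 + ((y + y²) - 3) = -2 + (-3 + y + y²) = -5 + y + y²)
Z = -15603 (Z = -8*118 - 14659 = -944 - 14659 = -15603)
Z - C(32, K(-10)) = -15603 - 32/(-5 - 10 + (-10)²) = -15603 - 32/(-5 - 10 + 100) = -15603 - 32/85 = -1326287/85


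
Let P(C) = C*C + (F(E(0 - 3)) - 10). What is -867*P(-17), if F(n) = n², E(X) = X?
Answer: -249696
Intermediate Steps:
P(C) = -1 + C² (P(C) = C*C + ((0 - 3)² - 10) = C² + ((-3)² - 10) = C² + (9 - 10) = C² - 1 = -1 + C²)
-867*P(-17) = -867*(-1 + (-17)²) = -867*(-1 + 289) = -867*288 = -249696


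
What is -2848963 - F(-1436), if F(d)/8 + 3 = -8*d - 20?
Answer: -2940683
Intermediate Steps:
F(d) = -184 - 64*d (F(d) = -24 + 8*(-8*d - 20) = -24 + 8*(-20 - 8*d) = -24 + (-160 - 64*d) = -184 - 64*d)
-2848963 - F(-1436) = -2848963 - (-184 - 64*(-1436)) = -2848963 - (-184 + 91904) = -2848963 - 1*91720 = -2848963 - 91720 = -2940683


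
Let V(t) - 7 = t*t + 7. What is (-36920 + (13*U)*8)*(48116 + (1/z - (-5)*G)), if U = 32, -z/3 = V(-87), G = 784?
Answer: -39765099821096/22749 ≈ -1.7480e+9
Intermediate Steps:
V(t) = 14 + t² (V(t) = 7 + (t*t + 7) = 7 + (t² + 7) = 7 + (7 + t²) = 14 + t²)
z = -22749 (z = -3*(14 + (-87)²) = -3*(14 + 7569) = -3*7583 = -22749)
(-36920 + (13*U)*8)*(48116 + (1/z - (-5)*G)) = (-36920 + (13*32)*8)*(48116 + (1/(-22749) - (-5)*784)) = (-36920 + 416*8)*(48116 + (-1/22749 - 1*(-3920))) = (-36920 + 3328)*(48116 + (-1/22749 + 3920)) = -33592*(48116 + 89176079/22749) = -33592*1183766963/22749 = -39765099821096/22749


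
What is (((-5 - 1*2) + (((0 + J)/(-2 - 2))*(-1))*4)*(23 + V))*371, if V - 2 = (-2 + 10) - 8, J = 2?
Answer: -46375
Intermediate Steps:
V = 2 (V = 2 + ((-2 + 10) - 8) = 2 + (8 - 8) = 2 + 0 = 2)
(((-5 - 1*2) + (((0 + J)/(-2 - 2))*(-1))*4)*(23 + V))*371 = (((-5 - 1*2) + (((0 + 2)/(-2 - 2))*(-1))*4)*(23 + 2))*371 = (((-5 - 2) + ((2/(-4))*(-1))*4)*25)*371 = ((-7 + ((2*(-1/4))*(-1))*4)*25)*371 = ((-7 - 1/2*(-1)*4)*25)*371 = ((-7 + (1/2)*4)*25)*371 = ((-7 + 2)*25)*371 = -5*25*371 = -125*371 = -46375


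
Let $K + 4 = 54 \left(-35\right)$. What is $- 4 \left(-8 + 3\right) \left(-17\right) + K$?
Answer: $-2234$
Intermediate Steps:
$K = -1894$ ($K = -4 + 54 \left(-35\right) = -4 - 1890 = -1894$)
$- 4 \left(-8 + 3\right) \left(-17\right) + K = - 4 \left(-8 + 3\right) \left(-17\right) - 1894 = \left(-4\right) \left(-5\right) \left(-17\right) - 1894 = 20 \left(-17\right) - 1894 = -340 - 1894 = -2234$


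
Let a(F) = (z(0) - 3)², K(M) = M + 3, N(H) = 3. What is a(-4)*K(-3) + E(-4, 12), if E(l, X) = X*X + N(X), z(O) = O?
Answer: 147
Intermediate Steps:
K(M) = 3 + M
E(l, X) = 3 + X² (E(l, X) = X*X + 3 = X² + 3 = 3 + X²)
a(F) = 9 (a(F) = (0 - 3)² = (-3)² = 9)
a(-4)*K(-3) + E(-4, 12) = 9*(3 - 3) + (3 + 12²) = 9*0 + (3 + 144) = 0 + 147 = 147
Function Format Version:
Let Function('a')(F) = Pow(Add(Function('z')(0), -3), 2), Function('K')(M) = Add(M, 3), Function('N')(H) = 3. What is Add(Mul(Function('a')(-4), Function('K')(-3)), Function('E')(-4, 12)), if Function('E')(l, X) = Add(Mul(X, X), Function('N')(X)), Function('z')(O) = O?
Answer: 147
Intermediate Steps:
Function('K')(M) = Add(3, M)
Function('E')(l, X) = Add(3, Pow(X, 2)) (Function('E')(l, X) = Add(Mul(X, X), 3) = Add(Pow(X, 2), 3) = Add(3, Pow(X, 2)))
Function('a')(F) = 9 (Function('a')(F) = Pow(Add(0, -3), 2) = Pow(-3, 2) = 9)
Add(Mul(Function('a')(-4), Function('K')(-3)), Function('E')(-4, 12)) = Add(Mul(9, Add(3, -3)), Add(3, Pow(12, 2))) = Add(Mul(9, 0), Add(3, 144)) = Add(0, 147) = 147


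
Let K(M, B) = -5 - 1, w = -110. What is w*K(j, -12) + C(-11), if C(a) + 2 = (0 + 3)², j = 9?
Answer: 667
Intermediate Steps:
C(a) = 7 (C(a) = -2 + (0 + 3)² = -2 + 3² = -2 + 9 = 7)
K(M, B) = -6
w*K(j, -12) + C(-11) = -110*(-6) + 7 = 660 + 7 = 667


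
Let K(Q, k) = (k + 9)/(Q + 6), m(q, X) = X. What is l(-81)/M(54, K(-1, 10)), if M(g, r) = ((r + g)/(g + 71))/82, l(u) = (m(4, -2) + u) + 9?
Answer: -3792500/289 ≈ -13123.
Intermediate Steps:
K(Q, k) = (9 + k)/(6 + Q)
l(u) = 7 + u (l(u) = (-2 + u) + 9 = 7 + u)
M(g, r) = (g + r)/(82*(71 + g)) (M(g, r) = ((g + r)/(71 + g))*(1/82) = (g + r)/(82*(71 + g)))
l(-81)/M(54, K(-1, 10)) = (7 - 81)/(((54 + (9 + 10)/(6 - 1))/(82*(71 + 54)))) = -74*10250/(54 + 19/5) = -74/((1/82)*(1/125)*(289/5)) = -74/289/51250 = -74*51250/289 = -3792500/289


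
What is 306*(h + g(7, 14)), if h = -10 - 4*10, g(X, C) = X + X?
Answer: -11016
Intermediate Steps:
g(X, C) = 2*X
h = -50 (h = -10 - 40 = -50)
306*(h + g(7, 14)) = 306*(-50 + 2*7) = 306*(-50 + 14) = 306*(-36) = -11016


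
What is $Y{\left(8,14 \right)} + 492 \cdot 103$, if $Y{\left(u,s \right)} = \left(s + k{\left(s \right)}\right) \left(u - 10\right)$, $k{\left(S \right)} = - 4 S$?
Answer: $50760$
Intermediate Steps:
$Y{\left(u,s \right)} = - 3 s \left(-10 + u\right)$ ($Y{\left(u,s \right)} = \left(s - 4 s\right) \left(u - 10\right) = - 3 s \left(-10 + u\right)$)
$Y{\left(8,14 \right)} + 492 \cdot 103 = 3 \cdot 14 \left(10 - 8\right) + 492 \cdot 103 = 3 \cdot 14 \left(10 - 8\right) + 50676 = 3 \cdot 14 \cdot 2 + 50676 = 84 + 50676 = 50760$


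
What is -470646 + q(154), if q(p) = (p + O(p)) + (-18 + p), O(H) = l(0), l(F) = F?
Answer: -470356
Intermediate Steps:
O(H) = 0
q(p) = -18 + 2*p (q(p) = (p + 0) + (-18 + p) = p + (-18 + p) = -18 + 2*p)
-470646 + q(154) = -470646 + (-18 + 2*154) = -470646 + (-18 + 308) = -470646 + 290 = -470356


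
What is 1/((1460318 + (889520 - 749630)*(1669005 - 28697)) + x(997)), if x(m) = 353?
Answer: 1/229464146791 ≈ 4.3580e-12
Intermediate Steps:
1/((1460318 + (889520 - 749630)*(1669005 - 28697)) + x(997)) = 1/((1460318 + (889520 - 749630)*(1669005 - 28697)) + 353) = 1/((1460318 + 139890*1640308) + 353) = 1/((1460318 + 229462686120) + 353) = 1/(229464146438 + 353) = 1/229464146791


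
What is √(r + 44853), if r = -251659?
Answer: I*√206806 ≈ 454.76*I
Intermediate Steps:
√(r + 44853) = √(-251659 + 44853) = √(-206806) = I*√206806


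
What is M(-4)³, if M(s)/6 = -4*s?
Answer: 884736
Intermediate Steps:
M(s) = -24*s (M(s) = 6*(-4*s) = -24*s)
M(-4)³ = (-24*(-4))³ = 96³ = 884736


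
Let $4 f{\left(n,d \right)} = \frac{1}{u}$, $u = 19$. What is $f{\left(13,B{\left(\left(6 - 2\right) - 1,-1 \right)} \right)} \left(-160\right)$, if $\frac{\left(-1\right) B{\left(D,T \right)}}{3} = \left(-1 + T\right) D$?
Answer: $- \frac{40}{19} \approx -2.1053$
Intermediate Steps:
$B{\left(D,T \right)} = - 3 D \left(-1 + T\right)$ ($B{\left(D,T \right)} = - 3 \left(-1 + T\right) D = - 3 D \left(-1 + T\right)$)
$f{\left(n,d \right)} = \frac{1}{76}$ ($f{\left(n,d \right)} = \frac{1}{4 \cdot 19} = \frac{1}{4} \cdot \frac{1}{19} = \frac{1}{76}$)
$f{\left(13,B{\left(\left(6 - 2\right) - 1,-1 \right)} \right)} \left(-160\right) = \frac{1}{76} \left(-160\right) = - \frac{40}{19}$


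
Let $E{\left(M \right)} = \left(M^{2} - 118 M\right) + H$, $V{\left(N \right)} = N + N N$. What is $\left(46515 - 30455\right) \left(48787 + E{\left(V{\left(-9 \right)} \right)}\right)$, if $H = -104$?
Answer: $728658260$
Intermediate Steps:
$V{\left(N \right)} = N + N^{2}$
$E{\left(M \right)} = -104 + M^{2} - 118 M$ ($E{\left(M \right)} = \left(M^{2} - 118 M\right) - 104 = -104 + M^{2} - 118 M$)
$\left(46515 - 30455\right) \left(48787 + E{\left(V{\left(-9 \right)} \right)}\right) = \left(46515 - 30455\right) \left(48787 - \left(104 - 81 \left(1 - 9\right)^{2} + 118 \left(-9\right) \left(1 - 9\right)\right)\right) = 16060 \left(48787 - \left(104 - 5184 + 118 \left(-9\right) \left(-8\right)\right)\right) = 16060 \left(48787 - \left(8600 - 5184\right)\right) = 16060 \left(48787 - 3416\right) = 16060 \cdot 45371 = 728658260$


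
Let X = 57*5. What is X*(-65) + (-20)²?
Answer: -18125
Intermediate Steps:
X = 285
X*(-65) + (-20)² = 285*(-65) + (-20)² = -18525 + 400 = -18125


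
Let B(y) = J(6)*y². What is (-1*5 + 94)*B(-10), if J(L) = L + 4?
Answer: 89000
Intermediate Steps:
J(L) = 4 + L
B(y) = 10*y² (B(y) = (4 + 6)*y² = 10*y²)
(-1*5 + 94)*B(-10) = (-1*5 + 94)*(10*(-10)²) = (-5 + 94)*(10*100) = 89*1000 = 89000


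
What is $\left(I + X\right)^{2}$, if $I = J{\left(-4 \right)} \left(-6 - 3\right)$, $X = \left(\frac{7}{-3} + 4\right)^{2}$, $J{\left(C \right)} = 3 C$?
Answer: $\frac{994009}{81} \approx 12272.0$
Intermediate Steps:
$X = \frac{25}{9}$ ($X = \left(7 \left(- \frac{1}{3}\right) + 4\right)^{2} = \left(- \frac{7}{3} + 4\right)^{2} = \left(\frac{5}{3}\right)^{2} = \frac{25}{9} \approx 2.7778$)
$I = 108$ ($I = 3 \left(-4\right) \left(-6 - 3\right) = \left(-12\right) \left(-9\right) = 108$)
$\left(I + X\right)^{2} = \left(108 + \frac{25}{9}\right)^{2} = \left(\frac{997}{9}\right)^{2} = \frac{994009}{81}$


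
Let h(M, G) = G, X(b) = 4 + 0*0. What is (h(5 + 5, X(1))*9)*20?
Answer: 720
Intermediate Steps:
X(b) = 4 (X(b) = 4 + 0 = 4)
(h(5 + 5, X(1))*9)*20 = (4*9)*20 = 36*20 = 720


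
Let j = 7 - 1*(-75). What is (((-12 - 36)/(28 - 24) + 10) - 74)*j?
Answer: -6232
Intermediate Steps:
j = 82 (j = 7 + 75 = 82)
(((-12 - 36)/(28 - 24) + 10) - 74)*j = (((-12 - 36)/(28 - 24) + 10) - 74)*82 = ((-48/4 + 10) - 74)*82 = ((-48*¼ + 10) - 74)*82 = ((-12 + 10) - 74)*82 = (-2 - 74)*82 = -76*82 = -6232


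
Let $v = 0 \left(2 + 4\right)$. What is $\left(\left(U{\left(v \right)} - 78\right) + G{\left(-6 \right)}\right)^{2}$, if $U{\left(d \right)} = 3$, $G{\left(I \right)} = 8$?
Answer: $4489$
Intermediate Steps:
$v = 0$ ($v = 0 \cdot 6 = 0$)
$\left(\left(U{\left(v \right)} - 78\right) + G{\left(-6 \right)}\right)^{2} = \left(\left(3 - 78\right) + 8\right)^{2} = \left(-75 + 8\right)^{2} = \left(-67\right)^{2} = 4489$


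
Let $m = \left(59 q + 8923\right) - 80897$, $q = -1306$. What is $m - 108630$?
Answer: $-257658$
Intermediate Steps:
$m = -149028$ ($m = \left(59 \left(-1306\right) + 8923\right) - 80897 = \left(-77054 + 8923\right) - 80897 = -68131 - 80897 = -149028$)
$m - 108630 = -149028 - 108630 = -257658$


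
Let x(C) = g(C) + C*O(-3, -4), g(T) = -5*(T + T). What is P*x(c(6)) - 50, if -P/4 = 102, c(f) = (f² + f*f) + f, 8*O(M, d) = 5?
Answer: 298300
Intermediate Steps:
O(M, d) = 5/8 (O(M, d) = (⅛)*5 = 5/8)
c(f) = f + 2*f² (c(f) = (f² + f²) + f = 2*f² + f = f + 2*f²)
g(T) = -10*T
P = -408 (P = -4*102 = -408)
x(C) = -75*C/8 (x(C) = -10*C + C*(5/8) = -10*C + 5*C/8 = -75*C/8)
P*x(c(6)) - 50 = -(-3825)*6*(1 + 2*6) - 50 = -(-3825)*6*(1 + 12) - 50 = -(-3825)*6*13 - 50 = -(-3825)*78 - 50 = -408*(-2925/4) - 50 = 298350 - 50 = 298300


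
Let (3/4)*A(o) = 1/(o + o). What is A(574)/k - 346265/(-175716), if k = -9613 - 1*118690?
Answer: 12750502532093/6470383415076 ≈ 1.9706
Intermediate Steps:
k = -128303 (k = -9613 - 118690 = -128303)
A(o) = 2/(3*o) (A(o) = 4/(3*(o + o)) = 4/(3*((2*o))) = 4*(1/(2*o))/3 = 2/(3*o))
A(574)/k - 346265/(-175716) = ((⅔)/574)/(-128303) - 346265/(-175716) = ((⅔)*(1/574))*(-1/128303) - 346265*(-1/175716) = (1/861)*(-1/128303) + 346265/175716 = -1/110468883 + 346265/175716 = 12750502532093/6470383415076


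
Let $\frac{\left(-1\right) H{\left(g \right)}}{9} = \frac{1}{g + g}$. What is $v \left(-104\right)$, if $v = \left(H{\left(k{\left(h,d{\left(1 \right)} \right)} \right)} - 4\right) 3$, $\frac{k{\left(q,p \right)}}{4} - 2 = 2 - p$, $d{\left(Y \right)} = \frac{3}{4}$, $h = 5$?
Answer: $1356$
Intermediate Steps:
$d{\left(Y \right)} = \frac{3}{4}$ ($d{\left(Y \right)} = 3 \cdot \frac{1}{4} = \frac{3}{4}$)
$k{\left(q,p \right)} = 16 - 4 p$ ($k{\left(q,p \right)} = 8 + 4 \left(2 - p\right) = 8 - \left(-8 + 4 p\right) = 16 - 4 p$)
$H{\left(g \right)} = - \frac{9}{2 g}$ ($H{\left(g \right)} = - \frac{9}{g + g} = - \frac{9}{2 g}$)
$v = - \frac{339}{26}$ ($v = \left(- \frac{9}{2 \left(16 - 3\right)} - 4\right) 3 = \left(- \frac{9}{2 \cdot 13} - 4\right) 3 = \left(\left(- \frac{9}{2}\right) \frac{1}{13} - 4\right) 3 = \left(- \frac{9}{26} - 4\right) 3 = \left(- \frac{113}{26}\right) 3 = - \frac{339}{26} \approx -13.038$)
$v \left(-104\right) = \left(- \frac{339}{26}\right) \left(-104\right) = 1356$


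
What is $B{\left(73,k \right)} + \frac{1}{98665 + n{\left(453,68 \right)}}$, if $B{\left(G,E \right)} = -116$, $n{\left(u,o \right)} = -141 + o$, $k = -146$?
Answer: $- \frac{11436671}{98592} \approx -116.0$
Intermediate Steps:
$B{\left(73,k \right)} + \frac{1}{98665 + n{\left(453,68 \right)}} = -116 + \frac{1}{98665 + \left(-141 + 68\right)} = -116 + \frac{1}{98665 - 73} = -116 + \frac{1}{98592} = - \frac{11436671}{98592}$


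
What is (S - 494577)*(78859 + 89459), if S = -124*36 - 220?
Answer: -84034612998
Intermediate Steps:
S = -4684 (S = -4464 - 220 = -4684)
(S - 494577)*(78859 + 89459) = (-4684 - 494577)*(78859 + 89459) = -499261*168318 = -84034612998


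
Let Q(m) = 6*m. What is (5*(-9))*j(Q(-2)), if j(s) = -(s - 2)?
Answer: -630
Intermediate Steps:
j(s) = 2 - s (j(s) = -(-2 + s) = 2 - s)
(5*(-9))*j(Q(-2)) = (5*(-9))*(2 - 6*(-2)) = -45*(2 - 1*(-12)) = -45*(2 + 12) = -45*14 = -630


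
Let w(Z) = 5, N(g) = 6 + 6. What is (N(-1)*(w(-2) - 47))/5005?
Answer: -72/715 ≈ -0.10070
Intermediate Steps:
N(g) = 12
(N(-1)*(w(-2) - 47))/5005 = (12*(5 - 47))/5005 = (12*(-42))*(1/5005) = -504*1/5005 = -72/715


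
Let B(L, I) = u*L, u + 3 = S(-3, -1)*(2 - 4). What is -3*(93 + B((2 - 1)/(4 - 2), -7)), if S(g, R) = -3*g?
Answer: -495/2 ≈ -247.50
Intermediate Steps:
u = -21 (u = -3 + (-3*(-3))*(2 - 4) = -3 + 9*(-2) = -3 - 18 = -21)
B(L, I) = -21*L
-3*(93 + B((2 - 1)/(4 - 2), -7)) = -3*(93 - 21*(2 - 1)/(4 - 2)) = -3*(93 - 21/2) = -3*165/2 = -495/2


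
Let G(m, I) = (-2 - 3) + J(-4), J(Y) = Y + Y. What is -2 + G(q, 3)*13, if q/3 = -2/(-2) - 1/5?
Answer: -171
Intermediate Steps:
q = 12/5 (q = 3*(-2/(-2) - 1/5) = 3*(-2*(-½) - 1*⅕) = 3*(1 - ⅕) = 3*(⅘) = 12/5 ≈ 2.4000)
J(Y) = 2*Y
G(m, I) = -13 (G(m, I) = (-2 - 3) + 2*(-4) = -5 - 8 = -13)
-2 + G(q, 3)*13 = -2 - 13*13 = -2 - 169 = -171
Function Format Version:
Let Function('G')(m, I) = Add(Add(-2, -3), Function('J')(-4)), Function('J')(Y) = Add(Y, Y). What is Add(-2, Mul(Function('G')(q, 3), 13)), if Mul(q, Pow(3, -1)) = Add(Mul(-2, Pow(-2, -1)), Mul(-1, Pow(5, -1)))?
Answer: -171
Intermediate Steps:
q = Rational(12, 5) (q = Mul(3, Add(Mul(-2, Pow(-2, -1)), Mul(-1, Pow(5, -1)))) = Mul(3, Add(Mul(-2, Rational(-1, 2)), Mul(-1, Rational(1, 5)))) = Mul(3, Add(1, Rational(-1, 5))) = Mul(3, Rational(4, 5)) = Rational(12, 5) ≈ 2.4000)
Function('J')(Y) = Mul(2, Y)
Function('G')(m, I) = -13 (Function('G')(m, I) = Add(Add(-2, -3), Mul(2, -4)) = Add(-5, -8) = -13)
Add(-2, Mul(Function('G')(q, 3), 13)) = Add(-2, Mul(-13, 13)) = Add(-2, -169) = -171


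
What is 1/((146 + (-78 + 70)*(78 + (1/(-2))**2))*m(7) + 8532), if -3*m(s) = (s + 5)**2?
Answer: 1/31572 ≈ 3.1674e-5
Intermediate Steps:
m(s) = -(5 + s)**2/3 (m(s) = -(s + 5)**2/3 = -(5 + s)**2/3)
1/((146 + (-78 + 70)*(78 + (1/(-2))**2))*m(7) + 8532) = 1/((146 + (-78 + 70)*(78 + (1/(-2))**2))*(-(5 + 7)**2/3) + 8532) = 1/((146 - 8*(78 + (-1/2)**2))*(-1/3*12**2) + 8532) = 1/((146 - 8*(78 + 1/4))*(-1/3*144) + 8532) = 1/((146 - 8*313/4)*(-48) + 8532) = 1/((146 - 626)*(-48) + 8532) = 1/(-480*(-48) + 8532) = 1/(23040 + 8532) = 1/31572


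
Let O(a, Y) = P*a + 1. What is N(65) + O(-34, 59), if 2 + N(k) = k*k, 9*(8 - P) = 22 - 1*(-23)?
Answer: 4122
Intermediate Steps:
P = 3 (P = 8 - (22 - 1*(-23))/9 = 8 - (22 + 23)/9 = 8 - 1/9*45 = 8 - 5 = 3)
N(k) = -2 + k**2 (N(k) = -2 + k*k = -2 + k**2)
O(a, Y) = 1 + 3*a (O(a, Y) = 3*a + 1 = 1 + 3*a)
N(65) + O(-34, 59) = (-2 + 65**2) + (1 + 3*(-34)) = (-2 + 4225) + (1 - 102) = 4223 - 101 = 4122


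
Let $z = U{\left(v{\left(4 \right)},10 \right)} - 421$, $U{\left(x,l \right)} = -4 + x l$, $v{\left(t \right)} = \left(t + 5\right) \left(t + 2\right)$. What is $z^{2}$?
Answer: $13225$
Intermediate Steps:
$v{\left(t \right)} = \left(2 + t\right) \left(5 + t\right)$ ($v{\left(t \right)} = \left(5 + t\right) \left(2 + t\right) = \left(2 + t\right) \left(5 + t\right)$)
$U{\left(x,l \right)} = -4 + l x$
$z = 115$ ($z = \left(-4 + 10 \left(10 + 4^{2} + 7 \cdot 4\right)\right) - 421 = \left(-4 + 10 \left(10 + 16 + 28\right)\right) - 421 = \left(-4 + 10 \cdot 54\right) - 421 = \left(-4 + 540\right) - 421 = 536 - 421 = 115$)
$z^{2} = 115^{2} = 13225$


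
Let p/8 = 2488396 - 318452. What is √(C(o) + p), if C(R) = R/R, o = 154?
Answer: √17359553 ≈ 4166.5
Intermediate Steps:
p = 17359552 (p = 8*(2488396 - 318452) = 8*2169944 = 17359552)
C(R) = 1
√(C(o) + p) = √(1 + 17359552) = √17359553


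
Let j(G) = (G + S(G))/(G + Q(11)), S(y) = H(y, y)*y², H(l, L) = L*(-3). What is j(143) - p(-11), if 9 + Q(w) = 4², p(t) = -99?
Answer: -4378814/75 ≈ -58384.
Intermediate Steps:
H(l, L) = -3*L
S(y) = -3*y³ (S(y) = (-3*y)*y² = -3*y³)
Q(w) = 7 (Q(w) = -9 + 4² = -9 + 16 = 7)
j(G) = (G - 3*G³)/(7 + G) (j(G) = (G - 3*G³)/(G + 7) = (G - 3*G³)/(7 + G))
j(143) - p(-11) = (143 - 3*143³)/(7 + 143) - 1*(-99) = (143 - 3*2924207)/150 + 99 = (143 - 8772621)/150 + 99 = (1/150)*(-8772478) + 99 = -4386239/75 + 99 = -4378814/75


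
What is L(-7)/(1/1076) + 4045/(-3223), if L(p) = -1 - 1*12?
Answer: -45087369/3223 ≈ -13989.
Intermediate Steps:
L(p) = -13 (L(p) = -1 - 12 = -13)
L(-7)/(1/1076) + 4045/(-3223) = -13/(1/1076) + 4045/(-3223) = -13/1/1076 + 4045*(-1/3223) = -13*1076 - 4045/3223 = -13988 - 4045/3223 = -45087369/3223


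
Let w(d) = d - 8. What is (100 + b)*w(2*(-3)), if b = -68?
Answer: -448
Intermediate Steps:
w(d) = -8 + d
(100 + b)*w(2*(-3)) = (100 - 68)*(-8 + 2*(-3)) = 32*(-8 - 6) = 32*(-14) = -448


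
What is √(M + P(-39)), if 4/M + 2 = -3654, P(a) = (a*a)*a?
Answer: I*√49554856238/914 ≈ 243.55*I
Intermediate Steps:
P(a) = a³ (P(a) = a²*a = a³)
M = -1/914 (M = 4/(-2 - 3654) = 4/(-3656) = 4*(-1/3656) = -1/914 ≈ -0.0010941)
√(M + P(-39)) = √(-1/914 + (-39)³) = √(-1/914 - 59319) = √(-54217567/914) = I*√49554856238/914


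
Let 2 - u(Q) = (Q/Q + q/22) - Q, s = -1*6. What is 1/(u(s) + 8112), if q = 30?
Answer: 11/89162 ≈ 0.00012337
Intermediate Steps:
s = -6
u(Q) = -4/11 + Q (u(Q) = 2 - ((Q/Q + 30/22) - Q) = 2 - ((1 + 30*(1/22)) - Q) = 2 - ((1 + 15/11) - Q) = 2 - (26/11 - Q) = 2 + (-26/11 + Q) = -4/11 + Q)
1/(u(s) + 8112) = 1/((-4/11 - 6) + 8112) = 1/(-70/11 + 8112) = 1/(89162/11) = 11/89162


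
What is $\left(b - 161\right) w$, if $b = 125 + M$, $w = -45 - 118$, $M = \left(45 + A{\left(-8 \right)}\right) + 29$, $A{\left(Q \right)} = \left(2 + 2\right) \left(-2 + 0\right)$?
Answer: $-4890$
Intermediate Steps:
$A{\left(Q \right)} = -8$ ($A{\left(Q \right)} = 4 \left(-2\right) = -8$)
$M = 66$ ($M = \left(45 - 8\right) + 29 = 37 + 29 = 66$)
$w = -163$
$b = 191$ ($b = 125 + 66 = 191$)
$\left(b - 161\right) w = \left(191 - 161\right) \left(-163\right) = 30 \left(-163\right) = -4890$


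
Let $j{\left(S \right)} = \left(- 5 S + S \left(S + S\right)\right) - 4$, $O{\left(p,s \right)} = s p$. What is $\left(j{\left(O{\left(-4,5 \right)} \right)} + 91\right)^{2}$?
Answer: $974169$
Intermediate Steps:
$O{\left(p,s \right)} = p s$
$j{\left(S \right)} = -4 - 5 S + 2 S^{2}$ ($j{\left(S \right)} = \left(- 5 S + S 2 S\right) - 4 = \left(- 5 S + 2 S^{2}\right) - 4 = -4 - 5 S + 2 S^{2}$)
$\left(j{\left(O{\left(-4,5 \right)} \right)} + 91\right)^{2} = \left(\left(-4 - 5 \left(\left(-4\right) 5\right) + 2 \left(\left(-4\right) 5\right)^{2}\right) + 91\right)^{2} = \left(\left(-4 - -100 + 2 \left(-20\right)^{2}\right) + 91\right)^{2} = \left(\left(-4 + 100 + 2 \cdot 400\right) + 91\right)^{2} = \left(\left(-4 + 100 + 800\right) + 91\right)^{2} = \left(896 + 91\right)^{2} = 987^{2} = 974169$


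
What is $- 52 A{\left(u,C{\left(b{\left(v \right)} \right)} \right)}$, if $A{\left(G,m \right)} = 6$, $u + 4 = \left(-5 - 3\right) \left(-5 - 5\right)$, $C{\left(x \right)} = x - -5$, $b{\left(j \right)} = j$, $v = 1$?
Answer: $-312$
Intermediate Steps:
$C{\left(x \right)} = 5 + x$ ($C{\left(x \right)} = x + 5 = 5 + x$)
$u = 76$ ($u = -4 + \left(-5 - 3\right) \left(-5 - 5\right) = -4 - -80 = -4 + 80 = 76$)
$- 52 A{\left(u,C{\left(b{\left(v \right)} \right)} \right)} = \left(-52\right) 6 = -312$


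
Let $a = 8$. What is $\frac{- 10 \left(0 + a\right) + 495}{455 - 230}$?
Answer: $\frac{83}{45} \approx 1.8444$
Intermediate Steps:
$\frac{- 10 \left(0 + a\right) + 495}{455 - 230} = \frac{- 10 \left(0 + 8\right) + 495}{455 - 230} = \frac{\left(-10\right) 8 + 495}{225} = \left(-80 + 495\right) \frac{1}{225} = 415 \cdot \frac{1}{225} = \frac{83}{45}$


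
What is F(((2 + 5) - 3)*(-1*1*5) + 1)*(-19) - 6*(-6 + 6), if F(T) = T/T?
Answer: -19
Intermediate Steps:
F(T) = 1
F(((2 + 5) - 3)*(-1*1*5) + 1)*(-19) - 6*(-6 + 6) = 1*(-19) - 6*(-6 + 6) = -19 - 6*0 = -19 + 0 = -19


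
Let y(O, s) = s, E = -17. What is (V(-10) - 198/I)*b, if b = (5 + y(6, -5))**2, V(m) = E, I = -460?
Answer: 0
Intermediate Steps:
V(m) = -17
b = 0 (b = (5 - 5)**2 = 0**2 = 0)
(V(-10) - 198/I)*b = (-17 - 198/(-460))*0 = (-17 - 198*(-1/460))*0 = (-17 + 99/230)*0 = -3811/230*0 = 0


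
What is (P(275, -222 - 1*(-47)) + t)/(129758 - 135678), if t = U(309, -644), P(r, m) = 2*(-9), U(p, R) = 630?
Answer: -153/1480 ≈ -0.10338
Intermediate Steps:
P(r, m) = -18
t = 630
(P(275, -222 - 1*(-47)) + t)/(129758 - 135678) = (-18 + 630)/(129758 - 135678) = 612/(-5920) = 612*(-1/5920) = -153/1480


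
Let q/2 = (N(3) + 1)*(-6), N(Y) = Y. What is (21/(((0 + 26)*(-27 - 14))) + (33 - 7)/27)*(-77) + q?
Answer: -3472009/28782 ≈ -120.63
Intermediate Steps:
q = -48 (q = 2*((3 + 1)*(-6)) = 2*(4*(-6)) = 2*(-24) = -48)
(21/(((0 + 26)*(-27 - 14))) + (33 - 7)/27)*(-77) + q = (21/(((0 + 26)*(-27 - 14))) + (33 - 7)/27)*(-77) - 48 = (21/((26*(-41))) + 26*(1/27))*(-77) - 48 = (21/(-1066) + 26/27)*(-77) - 48 = (21*(-1/1066) + 26/27)*(-77) - 48 = (-21/1066 + 26/27)*(-77) - 48 = (27149/28782)*(-77) - 48 = -2090473/28782 - 48 = -3472009/28782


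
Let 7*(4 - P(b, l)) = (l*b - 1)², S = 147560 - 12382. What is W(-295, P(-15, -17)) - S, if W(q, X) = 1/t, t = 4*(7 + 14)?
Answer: -11354951/84 ≈ -1.3518e+5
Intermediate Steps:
S = 135178
P(b, l) = 4 - (-1 + b*l)²/7 (P(b, l) = 4 - (l*b - 1)²/7 = 4 - (b*l - 1)²/7 = 4 - (-1 + b*l)²/7)
t = 84 (t = 4*21 = 84)
W(q, X) = 1/84
W(-295, P(-15, -17)) - S = 1/84 - 1*135178 = 1/84 - 135178 = -11354951/84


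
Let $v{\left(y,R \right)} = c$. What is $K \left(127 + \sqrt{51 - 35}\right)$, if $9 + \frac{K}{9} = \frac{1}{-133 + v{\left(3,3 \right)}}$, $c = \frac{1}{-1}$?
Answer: $- \frac{1423053}{134} \approx -10620.0$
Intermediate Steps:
$c = -1$
$v{\left(y,R \right)} = -1$
$K = - \frac{10863}{134}$ ($K = -81 + \frac{9}{-133 - 1} = -81 + \frac{9}{-134} = -81 + 9 \left(- \frac{1}{134}\right) = -81 - \frac{9}{134} = - \frac{10863}{134} \approx -81.067$)
$K \left(127 + \sqrt{51 - 35}\right) = - \frac{10863 \left(127 + \sqrt{51 - 35}\right)}{134} = - \frac{10863 \left(127 + \sqrt{16}\right)}{134} = - \frac{10863 \left(127 + 4\right)}{134} = \left(- \frac{10863}{134}\right) 131 = - \frac{1423053}{134}$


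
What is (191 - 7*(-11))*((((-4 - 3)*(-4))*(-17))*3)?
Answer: -382704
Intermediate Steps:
(191 - 7*(-11))*((((-4 - 3)*(-4))*(-17))*3) = (191 + 77)*((-7*(-4)*(-17))*3) = 268*((28*(-17))*3) = 268*(-476*3) = 268*(-1428) = -382704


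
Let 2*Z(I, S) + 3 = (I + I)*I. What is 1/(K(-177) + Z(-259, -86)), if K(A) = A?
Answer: 2/133805 ≈ 1.4947e-5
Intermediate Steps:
Z(I, S) = -3/2 + I² (Z(I, S) = -3/2 + ((I + I)*I)/2 = -3/2 + ((2*I)*I)/2 = -3/2 + (2*I²)/2 = -3/2 + I²)
1/(K(-177) + Z(-259, -86)) = 1/(-177 + (-3/2 + (-259)²)) = 1/(-177 + (-3/2 + 67081)) = 1/(-177 + 134159/2) = 1/(133805/2) = 2/133805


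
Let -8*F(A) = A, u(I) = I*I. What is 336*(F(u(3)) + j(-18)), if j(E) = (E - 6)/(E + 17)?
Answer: 7686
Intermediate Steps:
u(I) = I²
j(E) = (-6 + E)/(17 + E)
F(A) = -A/8
336*(F(u(3)) + j(-18)) = 336*(-⅛*3² + (-6 - 18)/(17 - 18)) = 336*(-⅛*9 - 24/(-1)) = 336*(-9/8 - 1*(-24)) = 336*(-9/8 + 24) = 336*(183/8) = 7686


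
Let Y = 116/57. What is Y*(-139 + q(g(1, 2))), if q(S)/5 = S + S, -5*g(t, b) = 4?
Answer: -5684/19 ≈ -299.16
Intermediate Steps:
g(t, b) = -⅘ (g(t, b) = -⅕*4 = -⅘)
q(S) = 10*S (q(S) = 5*(S + S) = 5*(2*S) = 10*S)
Y = 116/57 (Y = 116*(1/57) = 116/57 ≈ 2.0351)
Y*(-139 + q(g(1, 2))) = 116*(-139 + 10*(-⅘))/57 = 116*(-139 - 8)/57 = (116/57)*(-147) = -5684/19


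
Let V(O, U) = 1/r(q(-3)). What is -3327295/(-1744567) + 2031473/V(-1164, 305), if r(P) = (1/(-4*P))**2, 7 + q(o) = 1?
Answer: 3545957279111/1004870592 ≈ 3528.8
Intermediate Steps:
q(o) = -6 (q(o) = -7 + 1 = -6)
r(P) = 1/(16*P**2) (r(P) = (-1/(4*P))**2 = 1/(16*P**2))
V(O, U) = 576 (V(O, U) = 1/((1/16)/(-6)**2) = 1/((1/16)*(1/36)) = 1/(1/576) = 576)
-3327295/(-1744567) + 2031473/V(-1164, 305) = -3327295/(-1744567) + 2031473/576 = -3327295*(-1/1744567) + 2031473*(1/576) = 3327295/1744567 + 2031473/576 = 3545957279111/1004870592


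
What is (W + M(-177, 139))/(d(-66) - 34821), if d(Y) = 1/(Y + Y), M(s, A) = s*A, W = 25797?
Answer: -157608/4596373 ≈ -0.034290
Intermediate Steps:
M(s, A) = A*s
d(Y) = 1/(2*Y)
(W + M(-177, 139))/(d(-66) - 34821) = (25797 + 139*(-177))/((½)/(-66) - 34821) = (25797 - 24603)/((½)*(-1/66) - 34821) = 1194/(-1/132 - 34821) = 1194/(-4596373/132) = 1194*(-132/4596373) = -157608/4596373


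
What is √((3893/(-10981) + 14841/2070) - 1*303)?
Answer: I*√1889306641549930/2525630 ≈ 17.21*I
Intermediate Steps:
√((3893/(-10981) + 14841/2070) - 1*303) = √((3893*(-1/10981) + 14841*(1/2070)) - 303) = √((-3893/10981 + 1649/230) - 303) = √(17212279/2525630 - 303) = √(-748053611/2525630) = I*√1889306641549930/2525630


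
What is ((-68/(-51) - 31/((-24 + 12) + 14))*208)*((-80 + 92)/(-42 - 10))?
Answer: 680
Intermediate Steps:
((-68/(-51) - 31/((-24 + 12) + 14))*208)*((-80 + 92)/(-42 - 10)) = ((-68*(-1/51) - 31/(-12 + 14))*208)*(12/(-52)) = ((4/3 - 31/2)*208)*(12*(-1/52)) = ((4/3 - 31*½)*208)*(-3/13) = ((4/3 - 31/2)*208)*(-3/13) = -85/6*208*(-3/13) = -8840/3*(-3/13) = 680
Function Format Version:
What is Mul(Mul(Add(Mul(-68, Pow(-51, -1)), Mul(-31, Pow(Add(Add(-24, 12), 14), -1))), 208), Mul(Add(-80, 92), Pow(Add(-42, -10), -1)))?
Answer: 680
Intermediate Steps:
Mul(Mul(Add(Mul(-68, Pow(-51, -1)), Mul(-31, Pow(Add(Add(-24, 12), 14), -1))), 208), Mul(Add(-80, 92), Pow(Add(-42, -10), -1))) = Mul(Mul(Add(Mul(-68, Rational(-1, 51)), Mul(-31, Pow(Add(-12, 14), -1))), 208), Mul(12, Pow(-52, -1))) = Mul(Mul(Add(Rational(4, 3), Mul(-31, Pow(2, -1))), 208), Mul(12, Rational(-1, 52))) = Mul(Mul(Add(Rational(4, 3), Mul(-31, Rational(1, 2))), 208), Rational(-3, 13)) = Mul(Mul(Add(Rational(4, 3), Rational(-31, 2)), 208), Rational(-3, 13)) = Mul(Mul(Rational(-85, 6), 208), Rational(-3, 13)) = Mul(Rational(-8840, 3), Rational(-3, 13)) = 680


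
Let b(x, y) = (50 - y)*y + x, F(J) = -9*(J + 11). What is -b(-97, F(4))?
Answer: 25072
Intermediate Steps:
F(J) = -99 - 9*J (F(J) = -9*(11 + J) = -99 - 9*J)
b(x, y) = x + y*(50 - y) (b(x, y) = y*(50 - y) + x = x + y*(50 - y))
-b(-97, F(4)) = -(-97 - (-99 - 9*4)**2 + 50*(-99 - 9*4)) = -(-97 - (-99 - 36)**2 + 50*(-99 - 36)) = -(-97 - 1*(-135)**2 + 50*(-135)) = -(-97 - 1*18225 - 6750) = -(-97 - 18225 - 6750) = -1*(-25072) = 25072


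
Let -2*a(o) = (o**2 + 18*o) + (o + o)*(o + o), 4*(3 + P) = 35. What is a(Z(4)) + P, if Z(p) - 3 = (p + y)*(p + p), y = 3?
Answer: -36911/4 ≈ -9227.8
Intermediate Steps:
P = 23/4 (P = -3 + (1/4)*35 = -3 + 35/4 = 23/4 ≈ 5.7500)
Z(p) = 3 + 2*p*(3 + p) (Z(p) = 3 + (p + 3)*(p + p) = 3 + (3 + p)*(2*p) = 3 + 2*p*(3 + p))
a(o) = -9*o - 5*o**2/2 (a(o) = -((o**2 + 18*o) + (o + o)*(o + o))/2 = -((o**2 + 18*o) + (2*o)*(2*o))/2 = -((o**2 + 18*o) + 4*o**2)/2 = -(5*o**2 + 18*o)/2 = -9*o - 5*o**2/2)
a(Z(4)) + P = -(3 + 2*4**2 + 6*4)*(18 + 5*(3 + 2*4**2 + 6*4))/2 + 23/4 = -(3 + 2*16 + 24)*(18 + 5*(3 + 2*16 + 24))/2 + 23/4 = -(3 + 32 + 24)*(18 + 5*(3 + 32 + 24))/2 + 23/4 = -1/2*59*(18 + 5*59) + 23/4 = -1/2*59*(18 + 295) + 23/4 = -1/2*59*313 + 23/4 = -18467/2 + 23/4 = -36911/4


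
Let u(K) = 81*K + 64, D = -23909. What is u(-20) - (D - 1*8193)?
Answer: 30546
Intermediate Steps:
u(K) = 64 + 81*K
u(-20) - (D - 1*8193) = (64 + 81*(-20)) - (-23909 - 1*8193) = (64 - 1620) - (-23909 - 8193) = -1556 - 1*(-32102) = -1556 + 32102 = 30546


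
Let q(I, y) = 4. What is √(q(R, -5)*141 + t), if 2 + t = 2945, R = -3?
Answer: √3507 ≈ 59.220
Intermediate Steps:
t = 2943 (t = -2 + 2945 = 2943)
√(q(R, -5)*141 + t) = √(4*141 + 2943) = √(564 + 2943) = √3507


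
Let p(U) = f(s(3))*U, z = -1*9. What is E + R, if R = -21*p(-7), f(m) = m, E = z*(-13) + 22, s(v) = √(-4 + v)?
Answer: 139 + 147*I ≈ 139.0 + 147.0*I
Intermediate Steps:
z = -9
E = 139 (E = -9*(-13) + 22 = 117 + 22 = 139)
p(U) = I*U (p(U) = √(-4 + 3)*U = √(-1)*U = I*U)
R = 147*I (R = -21*I*(-7) = -(-147)*I = 147*I ≈ 147.0*I)
E + R = 139 + 147*I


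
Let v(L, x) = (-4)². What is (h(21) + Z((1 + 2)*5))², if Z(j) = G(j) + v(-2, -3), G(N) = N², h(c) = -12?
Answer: 52441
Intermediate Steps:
v(L, x) = 16
Z(j) = 16 + j² (Z(j) = j² + 16 = 16 + j²)
(h(21) + Z((1 + 2)*5))² = (-12 + (16 + ((1 + 2)*5)²))² = (-12 + (16 + (3*5)²))² = (-12 + (16 + 15²))² = (-12 + (16 + 225))² = (-12 + 241)² = 229² = 52441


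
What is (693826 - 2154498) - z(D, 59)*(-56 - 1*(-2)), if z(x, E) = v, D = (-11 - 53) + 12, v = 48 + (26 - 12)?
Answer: -1457324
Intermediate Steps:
v = 62 (v = 48 + 14 = 62)
D = -52 (D = -64 + 12 = -52)
z(x, E) = 62
(693826 - 2154498) - z(D, 59)*(-56 - 1*(-2)) = (693826 - 2154498) - 62*(-56 - 1*(-2)) = -1460672 - 62*(-56 + 2) = -1460672 - 62*(-54) = -1460672 - 1*(-3348) = -1460672 + 3348 = -1457324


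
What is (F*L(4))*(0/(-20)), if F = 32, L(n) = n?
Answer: 0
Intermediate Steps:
(F*L(4))*(0/(-20)) = (32*4)*(0/(-20)) = 128*(0*(-1/20)) = 128*0 = 0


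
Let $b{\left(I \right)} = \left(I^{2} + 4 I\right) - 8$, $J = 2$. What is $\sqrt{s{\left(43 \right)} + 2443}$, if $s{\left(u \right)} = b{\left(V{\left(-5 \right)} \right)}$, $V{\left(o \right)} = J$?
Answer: $\sqrt{2447} \approx 49.467$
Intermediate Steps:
$V{\left(o \right)} = 2$
$b{\left(I \right)} = -8 + I^{2} + 4 I$
$s{\left(u \right)} = 4$ ($s{\left(u \right)} = -8 + 2^{2} + 4 \cdot 2 = -8 + 4 + 8 = 4$)
$\sqrt{s{\left(43 \right)} + 2443} = \sqrt{4 + 2443} = \sqrt{2447}$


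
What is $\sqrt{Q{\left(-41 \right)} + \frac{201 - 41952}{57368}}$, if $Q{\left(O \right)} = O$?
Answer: $\frac{i \sqrt{34332438938}}{28684} \approx 6.4597 i$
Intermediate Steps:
$\sqrt{Q{\left(-41 \right)} + \frac{201 - 41952}{57368}} = \sqrt{-41 + \frac{201 - 41952}{57368}} = \sqrt{-41 + \left(201 - 41952\right) \frac{1}{57368}} = \sqrt{-41 - \frac{41751}{57368}} = \sqrt{- \frac{2393839}{57368}} = \frac{i \sqrt{34332438938}}{28684}$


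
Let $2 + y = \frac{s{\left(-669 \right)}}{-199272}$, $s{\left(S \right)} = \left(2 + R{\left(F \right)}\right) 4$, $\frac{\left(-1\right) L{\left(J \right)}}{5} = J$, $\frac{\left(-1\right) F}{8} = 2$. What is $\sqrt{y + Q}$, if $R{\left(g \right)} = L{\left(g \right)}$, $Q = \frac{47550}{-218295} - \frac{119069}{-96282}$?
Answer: $\frac{i \sqrt{127354752921608146}}{359977002} \approx 0.99136 i$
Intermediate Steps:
$Q = \frac{17624657}{17298666}$ ($Q = 47550 \left(- \frac{1}{218295}\right) - - \frac{119069}{96282} = - \frac{3170}{14553} + \frac{119069}{96282} = \frac{17624657}{17298666} \approx 1.0188$)
$F = -16$ ($F = \left(-8\right) 2 = -16$)
$L{\left(J \right)} = - 5 J$
$R{\left(g \right)} = - 5 g$
$s{\left(S \right)} = 328$ ($s{\left(S \right)} = \left(2 - -80\right) 4 = \left(2 + 80\right) 4 = 82 \cdot 4 = 328$)
$y = - \frac{49859}{24909}$ ($y = -2 + \frac{328}{-199272} = -2 + 328 \left(- \frac{1}{199272}\right) = -2 - \frac{41}{24909} = - \frac{49859}{24909} \approx -2.0016$)
$\sqrt{y + Q} = \sqrt{- \frac{49859}{24909} + \frac{17624657}{17298666}} = \sqrt{- \frac{141160535627}{143630823798}} = \frac{i \sqrt{127354752921608146}}{359977002}$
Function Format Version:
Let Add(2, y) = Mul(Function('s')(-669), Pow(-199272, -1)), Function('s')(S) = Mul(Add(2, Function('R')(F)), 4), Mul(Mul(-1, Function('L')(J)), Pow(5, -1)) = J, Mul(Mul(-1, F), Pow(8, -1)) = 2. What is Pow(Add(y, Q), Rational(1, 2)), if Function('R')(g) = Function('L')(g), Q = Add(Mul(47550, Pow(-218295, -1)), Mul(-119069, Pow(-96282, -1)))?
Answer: Mul(Rational(1, 359977002), I, Pow(127354752921608146, Rational(1, 2))) ≈ Mul(0.99136, I)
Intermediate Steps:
Q = Rational(17624657, 17298666) (Q = Add(Mul(47550, Rational(-1, 218295)), Mul(-119069, Rational(-1, 96282))) = Add(Rational(-3170, 14553), Rational(119069, 96282)) = Rational(17624657, 17298666) ≈ 1.0188)
F = -16 (F = Mul(-8, 2) = -16)
Function('L')(J) = Mul(-5, J)
Function('R')(g) = Mul(-5, g)
Function('s')(S) = 328 (Function('s')(S) = Mul(Add(2, Mul(-5, -16)), 4) = Mul(Add(2, 80), 4) = Mul(82, 4) = 328)
y = Rational(-49859, 24909) (y = Add(-2, Mul(328, Pow(-199272, -1))) = Add(-2, Mul(328, Rational(-1, 199272))) = Add(-2, Rational(-41, 24909)) = Rational(-49859, 24909) ≈ -2.0016)
Pow(Add(y, Q), Rational(1, 2)) = Pow(Add(Rational(-49859, 24909), Rational(17624657, 17298666)), Rational(1, 2)) = Pow(Rational(-141160535627, 143630823798), Rational(1, 2)) = Mul(Rational(1, 359977002), I, Pow(127354752921608146, Rational(1, 2)))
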